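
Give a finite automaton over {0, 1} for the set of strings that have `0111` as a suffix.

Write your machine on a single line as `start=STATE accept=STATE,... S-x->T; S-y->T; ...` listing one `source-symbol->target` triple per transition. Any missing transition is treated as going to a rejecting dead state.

start=A; accept=E; A-0->B; A-1->A; B-0->B; B-1->C; C-0->B; C-1->D; D-0->B; D-1->E; E-0->B; E-1->A

Remember how much of `0111` the current input suffix matches. State A means no match yet; B means the last symbol is `0`; C means the last 2 symbols are `01`; D means the last 3 symbols are `011`; E means the last 4 symbols are `0111`. Only E accepts. On a mismatch, fall back to the longest proper suffix that is still a prefix of `0111`.
5 states suffice.
       0  1 
>  A   B  A 
   B   B  C 
   C   B  D 
   D   B  E 
 * E   B  A 
(> = start, * = accepting)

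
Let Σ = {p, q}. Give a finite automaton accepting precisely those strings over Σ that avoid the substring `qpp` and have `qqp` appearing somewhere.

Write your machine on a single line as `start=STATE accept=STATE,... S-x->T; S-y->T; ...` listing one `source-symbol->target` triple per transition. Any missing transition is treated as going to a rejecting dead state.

start=S0; accept=S5,S6; S0-p->S0; S0-q->S1; S1-p->S2; S1-q->S3; S2-p->S4; S2-q->S1; S3-p->S5; S3-q->S3; S4-p->S4; S4-q->S4; S5-p->S4; S5-q->S6; S6-p->S5; S6-q->S6

Handle the two conditions separately and then intersect. One (4 states) tracks partial matches of the forbidden pattern `qpp`; the other (4 states) tracks whether and how much of `qqp` has been seen. Each combined state is a pair, one component from each; accept when both components accept. Minimizing collapses redundant product states.
With 7 states:
        p   q  
>  S0   S0  S1 
   S1   S2  S3 
   S2   S4  S1 
   S3   S5  S3 
   S4   S4  S4 
 * S5   S4  S6 
 * S6   S5  S6 
(> = start, * = accepting)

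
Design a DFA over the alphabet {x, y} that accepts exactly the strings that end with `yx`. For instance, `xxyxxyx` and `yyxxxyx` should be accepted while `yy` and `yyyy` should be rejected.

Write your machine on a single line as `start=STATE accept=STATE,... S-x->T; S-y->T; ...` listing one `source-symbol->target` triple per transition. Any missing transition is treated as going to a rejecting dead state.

Remember how much of `yx` the current input suffix matches. State s0 means no match yet; s1 means the last symbol is `y`; s2 means the last 2 symbols are `yx`. Only s2 accepts. On a mismatch, fall back to the longest proper suffix that is still a prefix of `yx`.
With 3 states:
        x   y  
>  s0   s0  s1 
   s1   s2  s1 
 * s2   s0  s1 
(> = start, * = accepting)

start=s0; accept=s2; s0-x->s0; s0-y->s1; s1-x->s2; s1-y->s1; s2-x->s0; s2-y->s1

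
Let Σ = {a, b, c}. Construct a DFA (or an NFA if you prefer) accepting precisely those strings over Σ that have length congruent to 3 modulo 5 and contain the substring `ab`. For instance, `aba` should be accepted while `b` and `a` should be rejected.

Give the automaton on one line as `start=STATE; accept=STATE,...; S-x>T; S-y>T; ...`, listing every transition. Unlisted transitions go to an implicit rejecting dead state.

start=q0; accept=q7; q0-a>q1; q0-b>q2; q0-c>q2; q1-a>q3; q1-b>q4; q1-c>q5; q2-a>q3; q2-b>q5; q2-c>q5; q3-a>q6; q3-b>q7; q3-c>q8; q4-a>q7; q4-b>q7; q4-c>q7; q5-a>q6; q5-b>q8; q5-c>q8; q6-a>q9; q6-b>q10; q6-c>q11; q7-a>q10; q7-b>q10; q7-c>q10; q8-a>q9; q8-b>q11; q8-c>q11; q9-a>q12; q9-b>q13; q9-c>q0; q10-a>q13; q10-b>q13; q10-c>q13; q11-a>q12; q11-b>q0; q11-c>q0; q12-a>q1; q12-b>q14; q12-c>q2; q13-a>q14; q13-b>q14; q13-c>q14; q14-a>q4; q14-b>q4; q14-c>q4

Run two small machines in parallel and take their product. The first has 5 states tracking the input length modulo 5; the second has 3 states tracking whether and how much of `ab` has been seen. A product state is a pair (one from each), accepting exactly when both do.
With 15 states:
          a    b    c  
>  q0     q1   q2   q2 
   q1     q3   q4   q5 
   q2     q3   q5   q5 
   q3     q6   q7   q8 
   q4     q7   q7   q7 
   q5     q6   q8   q8 
   q6     q9  q10  q11 
 * q7    q10  q10  q10 
   q8     q9  q11  q11 
   q9    q12  q13   q0 
   q10   q13  q13  q13 
   q11   q12   q0   q0 
   q12    q1  q14   q2 
   q13   q14  q14  q14 
   q14    q4   q4   q4 
(> = start, * = accepting)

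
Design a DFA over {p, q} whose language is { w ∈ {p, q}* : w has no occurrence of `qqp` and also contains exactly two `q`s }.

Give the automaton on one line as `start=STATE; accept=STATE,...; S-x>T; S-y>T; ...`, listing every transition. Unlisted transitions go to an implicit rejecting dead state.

Handle the two conditions separately and then intersect. One (4 states) tracks partial matches of the forbidden pattern `qqp`; the other (4 states) tracks the count of `q`s, saturating at 3. Each combined state is a pair, one component from each; accept when both components accept.
11 states suffice.
          p    q  
>  s0     s0   s1 
   s1     s2   s3 
   s2     s2   s4 
 * s3     s5   s6 
 * s4     s7   s6 
   s5     s5   s8 
   s6     s8   s6 
 * s7     s7   s9 
   s8     s8   s8 
   s9    s10   s6 
   s10   s10   s9 
(> = start, * = accepting)

start=s0; accept=s3,s4,s7; s0-p>s0; s0-q>s1; s1-p>s2; s1-q>s3; s2-p>s2; s2-q>s4; s3-p>s5; s3-q>s6; s4-p>s7; s4-q>s6; s5-p>s5; s5-q>s8; s6-p>s8; s6-q>s6; s7-p>s7; s7-q>s9; s8-p>s8; s8-q>s8; s9-p>s10; s9-q>s6; s10-p>s10; s10-q>s9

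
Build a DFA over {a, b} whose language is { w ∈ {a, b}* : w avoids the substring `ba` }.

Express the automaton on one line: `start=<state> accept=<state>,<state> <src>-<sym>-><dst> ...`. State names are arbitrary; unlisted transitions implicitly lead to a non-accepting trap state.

This is the complement of 'contains `ba`'. Use the same substring-matching states — s0 through s2 holding how much of `ba` has just been matched — but flip the accepting set: everything except the trap s2 accepts.
3 states suffice.
        a   b  
>* s0   s0  s1 
 * s1   s2  s1 
   s2   s2  s2 
(> = start, * = accepting)

start=s0 accept=s0,s1 s0-a->s0 s0-b->s1 s1-a->s2 s1-b->s1 s2-a->s2 s2-b->s2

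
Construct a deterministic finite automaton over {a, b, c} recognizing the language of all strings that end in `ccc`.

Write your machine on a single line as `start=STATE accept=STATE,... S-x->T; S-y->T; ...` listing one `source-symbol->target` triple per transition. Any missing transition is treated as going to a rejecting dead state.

Remember how much of `ccc` the current input suffix matches. State S0 means no match yet; S1 means the last symbol is `c`; S2 means the last 2 symbols are `cc`; S3 means the last 3 symbols are `ccc`. Only S3 accepts. On a mismatch, fall back to the longest proper suffix that is still a prefix of `ccc`.
4 states suffice.
        a   b   c  
>  S0   S0  S0  S1 
   S1   S0  S0  S2 
   S2   S0  S0  S3 
 * S3   S0  S0  S3 
(> = start, * = accepting)

start=S0; accept=S3; S0-a->S0; S0-b->S0; S0-c->S1; S1-a->S0; S1-b->S0; S1-c->S2; S2-a->S0; S2-b->S0; S2-c->S3; S3-a->S0; S3-b->S0; S3-c->S3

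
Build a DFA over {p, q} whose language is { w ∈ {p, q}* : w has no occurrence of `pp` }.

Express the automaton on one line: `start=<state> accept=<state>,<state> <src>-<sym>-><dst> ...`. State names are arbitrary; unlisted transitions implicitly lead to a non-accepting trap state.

Track partial matches of the forbidden pattern `pp`. State s2 is a dead state reached once `pp` has occurred; every other state accepts. s0 means no part of `pp` is currently matched.
        p   q  
>* s0   s1  s0 
 * s1   s2  s0 
   s2   s2  s2 
(> = start, * = accepting)

start=s0 accept=s0,s1 s0-p->s1 s0-q->s0 s1-p->s2 s1-q->s0 s2-p->s2 s2-q->s2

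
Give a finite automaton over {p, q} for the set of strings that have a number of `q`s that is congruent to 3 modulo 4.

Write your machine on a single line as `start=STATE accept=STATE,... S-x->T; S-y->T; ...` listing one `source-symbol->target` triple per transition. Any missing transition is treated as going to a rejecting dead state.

The only thing that matters is how many `q`s have appeared, reduced mod 4. Use one state per residue: S0 for 0, …, S3 for 3. Reading `q` moves to the next residue; anything else stays put. S3 is accepting.
A 4-state machine:
        p   q  
>  S0   S0  S1 
   S1   S1  S2 
   S2   S2  S3 
 * S3   S3  S0 
(> = start, * = accepting)

start=S0; accept=S3; S0-p->S0; S0-q->S1; S1-p->S1; S1-q->S2; S2-p->S2; S2-q->S3; S3-p->S3; S3-q->S0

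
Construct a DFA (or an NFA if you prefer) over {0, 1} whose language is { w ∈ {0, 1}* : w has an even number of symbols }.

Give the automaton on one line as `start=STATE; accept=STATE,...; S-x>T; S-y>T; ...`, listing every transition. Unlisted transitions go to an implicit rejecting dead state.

start=A; accept=A; A-0>B; A-1>B; B-0>A; B-1>A

Count input length modulo 2: every symbol advances one step around the cycle A → B → A. Accept at A.
A 2-state machine:
       0  1 
>* A   B  B 
   B   A  A 
(> = start, * = accepting)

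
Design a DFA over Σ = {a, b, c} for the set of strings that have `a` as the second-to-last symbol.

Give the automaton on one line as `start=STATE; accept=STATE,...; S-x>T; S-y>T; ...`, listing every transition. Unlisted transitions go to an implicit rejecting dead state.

start=q0; accept=q4,q5,q6; q0-a>q1; q0-b>q2; q0-c>q3; q1-a>q4; q1-b>q5; q1-c>q6; q2-a>q7; q2-b>q8; q2-c>q9; q3-a>q10; q3-b>q11; q3-c>q12; q4-a>q4; q4-b>q5; q4-c>q6; q5-a>q7; q5-b>q8; q5-c>q9; q6-a>q10; q6-b>q11; q6-c>q12; q7-a>q4; q7-b>q5; q7-c>q6; q8-a>q7; q8-b>q8; q8-c>q9; q9-a>q10; q9-b>q11; q9-c>q12; q10-a>q4; q10-b>q5; q10-c>q6; q11-a>q7; q11-b>q8; q11-c>q9; q12-a>q10; q12-b>q11; q12-c>q12

Because acceptance depends on a position counted from the end, the machine has to buffer the most recent 2 symbols. Make each state the string of the last up-to-2 symbols read; on input `x` shift the window left and append `x`. Accept when the buffered window has length 2 and begins with `a`.
          a    b    c  
>  q0     q1   q2   q3 
   q1     q4   q5   q6 
   q2     q7   q8   q9 
   q3    q10  q11  q12 
 * q4     q4   q5   q6 
 * q5     q7   q8   q9 
 * q6    q10  q11  q12 
   q7     q4   q5   q6 
   q8     q7   q8   q9 
   q9    q10  q11  q12 
   q10    q4   q5   q6 
   q11    q7   q8   q9 
   q12   q10  q11  q12 
(> = start, * = accepting)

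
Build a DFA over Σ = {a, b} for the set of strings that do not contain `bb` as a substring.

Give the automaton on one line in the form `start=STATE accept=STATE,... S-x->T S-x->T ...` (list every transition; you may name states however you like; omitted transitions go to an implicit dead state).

start=S0 accept=S0,S1 S0-a->S0 S0-b->S1 S1-a->S0 S1-b->S2 S2-a->S2 S2-b->S2

This is the complement of 'contains `bb`'. Use the same substring-matching states — S0 through S2 holding how much of `bb` has just been matched — but flip the accepting set: everything except the trap S2 accepts.
With 3 states:
        a   b  
>* S0   S0  S1 
 * S1   S0  S2 
   S2   S2  S2 
(> = start, * = accepting)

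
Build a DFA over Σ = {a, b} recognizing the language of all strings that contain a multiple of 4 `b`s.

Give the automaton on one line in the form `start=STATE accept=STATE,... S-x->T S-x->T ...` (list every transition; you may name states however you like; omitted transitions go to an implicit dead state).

The only thing that matters is how many `b`s have appeared, reduced mod 4. Use one state per residue: S0 for 0, …, S3 for 3. Reading `b` moves to the next residue; anything else stays put. S0 is accepting.
        a   b  
>* S0   S0  S1 
   S1   S1  S2 
   S2   S2  S3 
   S3   S3  S0 
(> = start, * = accepting)

start=S0 accept=S0 S0-a->S0 S0-b->S1 S1-a->S1 S1-b->S2 S2-a->S2 S2-b->S3 S3-a->S3 S3-b->S0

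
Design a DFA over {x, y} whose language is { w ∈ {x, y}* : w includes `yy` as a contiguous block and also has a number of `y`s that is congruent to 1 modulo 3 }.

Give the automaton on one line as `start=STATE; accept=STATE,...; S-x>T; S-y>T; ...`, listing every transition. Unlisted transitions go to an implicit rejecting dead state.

start=q0; accept=q7; q0-x>q0; q0-y>q1; q1-x>q2; q1-y>q3; q2-x>q2; q2-y>q4; q3-x>q3; q3-y>q5; q4-x>q6; q4-y>q5; q5-x>q5; q5-y>q7; q6-x>q6; q6-y>q8; q7-x>q7; q7-y>q3; q8-x>q0; q8-y>q7

Handle the two conditions separately and then intersect. The first has 3 states tracking whether and how much of `yy` has been seen; the second has 3 states tracking the count of `y`s modulo 3. A product state is a pair (one from each), accepting exactly when both do.
9 states suffice.
        x   y  
>  q0   q0  q1 
   q1   q2  q3 
   q2   q2  q4 
   q3   q3  q5 
   q4   q6  q5 
   q5   q5  q7 
   q6   q6  q8 
 * q7   q7  q3 
   q8   q0  q7 
(> = start, * = accepting)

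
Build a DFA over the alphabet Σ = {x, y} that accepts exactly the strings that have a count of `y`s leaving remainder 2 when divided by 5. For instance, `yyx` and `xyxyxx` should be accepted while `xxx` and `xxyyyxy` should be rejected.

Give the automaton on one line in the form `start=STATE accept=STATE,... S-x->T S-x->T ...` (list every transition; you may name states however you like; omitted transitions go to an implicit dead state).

start=S0 accept=S2 S0-x->S0 S0-y->S1 S1-x->S1 S1-y->S2 S2-x->S2 S2-y->S3 S3-x->S3 S3-y->S4 S4-x->S4 S4-y->S0

The only thing that matters is how many `y`s have appeared, reduced mod 5. Use one state per residue: S0 for 0, …, S4 for 4. Reading `y` moves to the next residue; anything else stays put. S2 is accepting.
        x   y  
>  S0   S0  S1 
   S1   S1  S2 
 * S2   S2  S3 
   S3   S3  S4 
   S4   S4  S0 
(> = start, * = accepting)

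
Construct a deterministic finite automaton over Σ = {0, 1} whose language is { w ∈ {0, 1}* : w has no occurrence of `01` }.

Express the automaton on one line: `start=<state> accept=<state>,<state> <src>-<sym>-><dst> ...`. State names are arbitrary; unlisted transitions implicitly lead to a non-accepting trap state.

Track partial matches of the forbidden pattern `01`. State q2 is a dead state reached once `01` has occurred; every other state accepts. q0 means no part of `01` is currently matched.
A 3-state machine:
        0   1  
>* q0   q1  q0 
 * q1   q1  q2 
   q2   q2  q2 
(> = start, * = accepting)

start=q0 accept=q0,q1 q0-0->q1 q0-1->q0 q1-0->q1 q1-1->q2 q2-0->q2 q2-1->q2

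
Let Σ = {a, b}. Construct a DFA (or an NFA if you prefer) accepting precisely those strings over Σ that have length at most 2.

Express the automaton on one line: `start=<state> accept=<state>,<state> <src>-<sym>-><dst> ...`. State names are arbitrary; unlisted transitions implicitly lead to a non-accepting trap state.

We only need to distinguish lengths 0, 1, …, 2, and '>2'. Chain S0 → S1 → S2 → S3 on every symbol, with S3 looping. Accepting states: {S0, S1, S2}.
4 states suffice.
        a   b  
>* S0   S1  S1 
 * S1   S2  S2 
 * S2   S3  S3 
   S3   S3  S3 
(> = start, * = accepting)

start=S0 accept=S0,S1,S2 S0-a->S1 S0-b->S1 S1-a->S2 S1-b->S2 S2-a->S3 S2-b->S3 S3-a->S3 S3-b->S3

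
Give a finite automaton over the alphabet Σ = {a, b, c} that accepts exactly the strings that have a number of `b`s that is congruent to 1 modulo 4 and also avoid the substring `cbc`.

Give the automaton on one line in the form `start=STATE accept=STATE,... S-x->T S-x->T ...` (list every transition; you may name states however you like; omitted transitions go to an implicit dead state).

start=s0 accept=s1,s4,s5 s0-a->s0 s0-b->s1 s0-c->s2 s1-a->s1 s1-b->s3 s1-c->s4 s2-a->s0 s2-b->s5 s2-c->s2 s3-a->s3 s3-b->s6 s3-c->s7 s4-a->s1 s4-b->s8 s4-c->s4 s5-a->s1 s5-b->s3 s5-c->s9 s6-a->s6 s6-b->s0 s6-c->s10 s7-a->s3 s7-b->s11 s7-c->s7 s8-a->s3 s8-b->s6 s8-c->s12 s9-a->s9 s9-b->s12 s9-c->s9 s10-a->s6 s10-b->s13 s10-c->s10 s11-a->s6 s11-b->s0 s11-c->s14 s12-a->s12 s12-b->s14 s12-c->s12 s13-a->s0 s13-b->s1 s13-c->s15 s14-a->s14 s14-b->s15 s14-c->s14 s15-a->s15 s15-b->s9 s15-c->s15

Handle the two conditions separately and then intersect. The first has 4 states tracking the count of `b`s modulo 4; the second has 4 states tracking partial matches of the forbidden pattern `cbc`. A product state is a pair (one from each), accepting exactly when both do.
          a    b    c  
>  s0     s0   s1   s2 
 * s1     s1   s3   s4 
   s2     s0   s5   s2 
   s3     s3   s6   s7 
 * s4     s1   s8   s4 
 * s5     s1   s3   s9 
   s6     s6   s0  s10 
   s7     s3  s11   s7 
   s8     s3   s6  s12 
   s9     s9  s12   s9 
   s10    s6  s13  s10 
   s11    s6   s0  s14 
   s12   s12  s14  s12 
   s13    s0   s1  s15 
   s14   s14  s15  s14 
   s15   s15   s9  s15 
(> = start, * = accepting)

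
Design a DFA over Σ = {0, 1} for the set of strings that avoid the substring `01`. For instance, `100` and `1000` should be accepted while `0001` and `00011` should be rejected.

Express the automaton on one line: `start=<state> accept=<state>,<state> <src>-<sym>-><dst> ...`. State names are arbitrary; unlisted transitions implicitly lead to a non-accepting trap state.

start=q0 accept=q0,q1 q0-0->q1 q0-1->q0 q1-0->q1 q1-1->q2 q2-0->q2 q2-1->q2

This is the complement of 'contains `01`'. Use the same substring-matching states — q0 through q2 holding how much of `01` has just been matched — but flip the accepting set: everything except the trap q2 accepts.
3 states suffice.
        0   1  
>* q0   q1  q0 
 * q1   q1  q2 
   q2   q2  q2 
(> = start, * = accepting)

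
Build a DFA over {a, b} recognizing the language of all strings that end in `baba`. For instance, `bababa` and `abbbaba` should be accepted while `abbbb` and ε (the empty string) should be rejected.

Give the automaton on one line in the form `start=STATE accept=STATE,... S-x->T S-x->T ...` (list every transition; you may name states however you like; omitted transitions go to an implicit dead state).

Remember how much of `baba` the current input suffix matches. State q0 means no match yet; q1 means the last symbol is `b`; q2 means the last 2 symbols are `ba`; q3 means the last 3 symbols are `bab`; q4 means the last 4 symbols are `baba`. Only q4 accepts. On a mismatch, fall back to the longest proper suffix that is still a prefix of `baba`.
5 states suffice.
        a   b  
>  q0   q0  q1 
   q1   q2  q1 
   q2   q0  q3 
   q3   q4  q1 
 * q4   q0  q3 
(> = start, * = accepting)

start=q0 accept=q4 q0-a->q0 q0-b->q1 q1-a->q2 q1-b->q1 q2-a->q0 q2-b->q3 q3-a->q4 q3-b->q1 q4-a->q0 q4-b->q3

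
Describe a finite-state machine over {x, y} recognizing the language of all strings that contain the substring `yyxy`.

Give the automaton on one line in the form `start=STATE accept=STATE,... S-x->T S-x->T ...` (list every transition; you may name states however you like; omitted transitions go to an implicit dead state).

start=s0 accept=s4 s0-x->s0 s0-y->s1 s1-x->s0 s1-y->s2 s2-x->s3 s2-y->s2 s3-x->s0 s3-y->s4 s4-x->s4 s4-y->s4

Track how much of `yyxy` has been matched so far: state s0 is no progress, s4 is the absorbing accept state reached once `yyxy` has occurred. Intermediate states record partial matches; on a mismatch, fall back to the longest reusable overlap.
        x   y  
>  s0   s0  s1 
   s1   s0  s2 
   s2   s3  s2 
   s3   s0  s4 
 * s4   s4  s4 
(> = start, * = accepting)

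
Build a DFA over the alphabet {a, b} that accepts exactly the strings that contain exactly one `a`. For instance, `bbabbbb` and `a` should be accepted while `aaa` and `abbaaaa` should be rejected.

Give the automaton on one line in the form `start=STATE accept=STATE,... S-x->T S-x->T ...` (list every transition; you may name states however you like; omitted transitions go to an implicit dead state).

Only the number of `a`s matters, and only up to 2. Make a chain q0 → q1 → q2 advanced by each `a` (with q2 absorbing); every other symbol self-loops. The accepting set is {q1}.
        a   b  
>  q0   q1  q0 
 * q1   q2  q1 
   q2   q2  q2 
(> = start, * = accepting)

start=q0 accept=q1 q0-a->q1 q0-b->q0 q1-a->q2 q1-b->q1 q2-a->q2 q2-b->q2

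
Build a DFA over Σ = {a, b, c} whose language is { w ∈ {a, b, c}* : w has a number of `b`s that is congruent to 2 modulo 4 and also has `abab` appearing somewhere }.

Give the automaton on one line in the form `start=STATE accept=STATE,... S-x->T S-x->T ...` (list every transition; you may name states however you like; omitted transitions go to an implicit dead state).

Build one automaton per condition and run them in lockstep. One (4 states) tracks the count of `b`s modulo 4; the other (5 states) tracks whether and how much of `abab` has been seen. Each combined state is a pair, one component from each; accept when both components accept.
With 20 states:
          a    b    c  
>  s0     s1   s2   s0 
   s1     s1   s3   s0 
   s2     s4   s5   s2 
   s3     s6   s5   s2 
   s4     s4   s7   s2 
   s5     s8   s9   s5 
   s6     s4  s10   s2 
   s7    s11   s9   s5 
   s8     s8  s12   s5 
   s9    s13   s0   s9 
 * s10   s10  s14  s10 
   s11    s8  s14   s5 
   s12   s15   s0   s9 
   s13   s13  s16   s9 
   s14   s14  s17  s14 
   s15   s13  s17   s9 
   s16   s18   s2   s0 
   s17   s17  s19  s17 
   s18    s1  s19   s0 
   s19   s19  s10  s19 
(> = start, * = accepting)

start=s0 accept=s10 s0-a->s1 s0-b->s2 s0-c->s0 s1-a->s1 s1-b->s3 s1-c->s0 s2-a->s4 s2-b->s5 s2-c->s2 s3-a->s6 s3-b->s5 s3-c->s2 s4-a->s4 s4-b->s7 s4-c->s2 s5-a->s8 s5-b->s9 s5-c->s5 s6-a->s4 s6-b->s10 s6-c->s2 s7-a->s11 s7-b->s9 s7-c->s5 s8-a->s8 s8-b->s12 s8-c->s5 s9-a->s13 s9-b->s0 s9-c->s9 s10-a->s10 s10-b->s14 s10-c->s10 s11-a->s8 s11-b->s14 s11-c->s5 s12-a->s15 s12-b->s0 s12-c->s9 s13-a->s13 s13-b->s16 s13-c->s9 s14-a->s14 s14-b->s17 s14-c->s14 s15-a->s13 s15-b->s17 s15-c->s9 s16-a->s18 s16-b->s2 s16-c->s0 s17-a->s17 s17-b->s19 s17-c->s17 s18-a->s1 s18-b->s19 s18-c->s0 s19-a->s19 s19-b->s10 s19-c->s19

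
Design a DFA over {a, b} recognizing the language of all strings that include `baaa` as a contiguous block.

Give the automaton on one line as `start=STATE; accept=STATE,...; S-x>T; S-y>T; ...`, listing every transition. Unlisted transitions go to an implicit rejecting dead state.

start=q0; accept=q4; q0-a>q0; q0-b>q1; q1-a>q2; q1-b>q1; q2-a>q3; q2-b>q1; q3-a>q4; q3-b>q1; q4-a>q4; q4-b>q4

Track how much of `baaa` has been matched so far: state q0 is no progress, q4 is the absorbing accept state reached once `baaa` has occurred. Intermediate states record partial matches; on a mismatch, fall back to the longest reusable overlap.
A 5-state machine:
        a   b  
>  q0   q0  q1 
   q1   q2  q1 
   q2   q3  q1 
   q3   q4  q1 
 * q4   q4  q4 
(> = start, * = accepting)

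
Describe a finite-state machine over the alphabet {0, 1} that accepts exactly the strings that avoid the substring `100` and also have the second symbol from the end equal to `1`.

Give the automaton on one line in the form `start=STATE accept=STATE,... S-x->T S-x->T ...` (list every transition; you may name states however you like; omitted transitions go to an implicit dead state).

Build one automaton per condition and run them in lockstep. One (4 states) tracks partial matches of the forbidden pattern `100`; the other (7 states) tracks the last 2 symbols read. Each combined state is a pair, one component from each; accept when both components accept. Equivalent product states are then merged.
5 states suffice.
        0   1  
>  q0   q0  q1 
   q1   q2  q3 
 * q2   q4  q1 
 * q3   q2  q3 
   q4   q4  q4 
(> = start, * = accepting)

start=q0 accept=q2,q3 q0-0->q0 q0-1->q1 q1-0->q2 q1-1->q3 q2-0->q4 q2-1->q1 q3-0->q2 q3-1->q3 q4-0->q4 q4-1->q4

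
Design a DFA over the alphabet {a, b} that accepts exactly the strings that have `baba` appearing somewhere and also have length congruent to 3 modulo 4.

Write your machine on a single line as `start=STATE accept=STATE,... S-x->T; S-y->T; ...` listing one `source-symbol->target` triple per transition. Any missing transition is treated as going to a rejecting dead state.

start=s0; accept=s19; s0-a->s1; s0-b->s2; s1-a->s3; s1-b->s4; s2-a->s5; s2-b->s4; s3-a->s6; s3-b->s7; s4-a->s8; s4-b->s7; s5-a->s6; s5-b->s9; s6-a->s0; s6-b->s10; s7-a->s11; s7-b->s10; s8-a->s0; s8-b->s12; s9-a->s13; s9-b->s10; s10-a->s14; s10-b->s2; s11-a->s1; s11-b->s15; s12-a->s16; s12-b->s2; s13-a->s16; s13-b->s16; s14-a->s3; s14-b->s17; s15-a->s18; s15-b->s4; s16-a->s18; s16-b->s18; s17-a->s19; s17-b->s7; s18-a->s19; s18-b->s19; s19-a->s13; s19-b->s13

Run two small machines in parallel and take their product. One (5 states) tracks whether and how much of `baba` has been seen; the other (4 states) tracks the input length modulo 4. Each combined state is a pair, one component from each; accept when both components accept.
With 20 states:
          a    b  
>  s0     s1   s2 
   s1     s3   s4 
   s2     s5   s4 
   s3     s6   s7 
   s4     s8   s7 
   s5     s6   s9 
   s6     s0  s10 
   s7    s11  s10 
   s8     s0  s12 
   s9    s13  s10 
   s10   s14   s2 
   s11    s1  s15 
   s12   s16   s2 
   s13   s16  s16 
   s14    s3  s17 
   s15   s18   s4 
   s16   s18  s18 
   s17   s19   s7 
   s18   s19  s19 
 * s19   s13  s13 
(> = start, * = accepting)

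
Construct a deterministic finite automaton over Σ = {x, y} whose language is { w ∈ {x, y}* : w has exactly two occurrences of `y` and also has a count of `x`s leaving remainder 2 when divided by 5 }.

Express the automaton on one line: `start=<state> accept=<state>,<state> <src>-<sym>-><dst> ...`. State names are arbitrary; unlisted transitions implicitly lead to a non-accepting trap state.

Run two small machines in parallel and take their product. The first has 4 states tracking the count of `y`s, saturating at 3; the second has 5 states tracking the count of `x`s modulo 5. A product state is a pair (one from each), accepting exactly when both do. Minimizing collapses redundant product states.
       x  y 
>  A   B  C 
   B   D  E 
   C   E  F 
   D   G  H 
   E   H  I 
   F   I  J 
   G   K  L 
   H   L  M 
   I   M  J 
   J   J  J 
   K   A  N 
   L   N  O 
 * M   O  J 
   N   C  P 
   O   P  J 
   P   F  J 
(> = start, * = accepting)

start=A accept=M A-x->B A-y->C B-x->D B-y->E C-x->E C-y->F D-x->G D-y->H E-x->H E-y->I F-x->I F-y->J G-x->K G-y->L H-x->L H-y->M I-x->M I-y->J J-x->J J-y->J K-x->A K-y->N L-x->N L-y->O M-x->O M-y->J N-x->C N-y->P O-x->P O-y->J P-x->F P-y->J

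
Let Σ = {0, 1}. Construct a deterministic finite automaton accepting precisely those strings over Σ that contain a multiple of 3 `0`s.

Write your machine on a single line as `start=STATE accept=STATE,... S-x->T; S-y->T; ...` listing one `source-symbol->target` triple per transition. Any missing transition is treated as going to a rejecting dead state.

The only thing that matters is how many `0`s have appeared, reduced mod 3. Use one state per residue: s0 for 0, …, s2 for 2. Reading `0` moves to the next residue; anything else stays put. s0 is accepting.
3 states suffice.
        0   1  
>* s0   s1  s0 
   s1   s2  s1 
   s2   s0  s2 
(> = start, * = accepting)

start=s0; accept=s0; s0-0->s1; s0-1->s0; s1-0->s2; s1-1->s1; s2-0->s0; s2-1->s2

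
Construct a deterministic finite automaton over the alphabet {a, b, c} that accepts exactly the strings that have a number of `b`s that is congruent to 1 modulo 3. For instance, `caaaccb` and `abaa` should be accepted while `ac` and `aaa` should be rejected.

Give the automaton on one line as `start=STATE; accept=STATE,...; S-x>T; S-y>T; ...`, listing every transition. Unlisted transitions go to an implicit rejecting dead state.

Keep the running count of `b`s modulo 3: each `b` advances along the cycle q0 → q1 → q2 → q0 while other symbols loop. Accept at q1.
A 3-state machine:
        a   b   c  
>  q0   q0  q1  q0 
 * q1   q1  q2  q1 
   q2   q2  q0  q2 
(> = start, * = accepting)

start=q0; accept=q1; q0-a>q0; q0-b>q1; q0-c>q0; q1-a>q1; q1-b>q2; q1-c>q1; q2-a>q2; q2-b>q0; q2-c>q2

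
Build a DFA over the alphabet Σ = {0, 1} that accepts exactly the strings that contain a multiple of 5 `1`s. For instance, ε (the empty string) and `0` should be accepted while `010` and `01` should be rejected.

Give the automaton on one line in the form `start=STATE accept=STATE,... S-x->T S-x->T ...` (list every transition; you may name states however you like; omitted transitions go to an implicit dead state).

start=q0 accept=q0 q0-0->q0 q0-1->q1 q1-0->q1 q1-1->q2 q2-0->q2 q2-1->q3 q3-0->q3 q3-1->q4 q4-0->q4 q4-1->q0

The only thing that matters is how many `1`s have appeared, reduced mod 5. Use one state per residue: q0 for 0, …, q4 for 4. Reading `1` moves to the next residue; anything else stays put. q0 is accepting.
With 5 states:
        0   1  
>* q0   q0  q1 
   q1   q1  q2 
   q2   q2  q3 
   q3   q3  q4 
   q4   q4  q0 
(> = start, * = accepting)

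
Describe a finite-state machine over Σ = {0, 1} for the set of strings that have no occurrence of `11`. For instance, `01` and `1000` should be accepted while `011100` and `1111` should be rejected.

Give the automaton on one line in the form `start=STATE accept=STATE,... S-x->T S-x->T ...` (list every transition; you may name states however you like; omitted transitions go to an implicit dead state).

start=q0 accept=q0,q1 q0-0->q0 q0-1->q1 q1-0->q0 q1-1->q2 q2-0->q2 q2-1->q2

This is the complement of 'contains `11`'. Use the same substring-matching states — q0 through q2 holding how much of `11` has just been matched — but flip the accepting set: everything except the trap q2 accepts.
3 states suffice.
        0   1  
>* q0   q0  q1 
 * q1   q0  q2 
   q2   q2  q2 
(> = start, * = accepting)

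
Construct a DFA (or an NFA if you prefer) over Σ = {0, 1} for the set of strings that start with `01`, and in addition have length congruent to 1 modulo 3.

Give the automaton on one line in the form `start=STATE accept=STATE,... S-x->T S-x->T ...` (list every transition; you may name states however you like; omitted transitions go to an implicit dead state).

start=A accept=F A-0->B A-1->C B-0->C B-1->D C-0->C C-1->C D-0->E D-1->E E-0->F E-1->F F-0->D F-1->D

Run two small machines in parallel and take their product. One (4 states) tracks whether the input so far still matches the prefix `01`; the other (3 states) tracks the input length modulo 3. Each combined state is a pair, one component from each; accept when both components accept. Equivalent product states are then merged.
With 6 states:
       0  1 
>  A   B  C 
   B   C  D 
   C   C  C 
   D   E  E 
   E   F  F 
 * F   D  D 
(> = start, * = accepting)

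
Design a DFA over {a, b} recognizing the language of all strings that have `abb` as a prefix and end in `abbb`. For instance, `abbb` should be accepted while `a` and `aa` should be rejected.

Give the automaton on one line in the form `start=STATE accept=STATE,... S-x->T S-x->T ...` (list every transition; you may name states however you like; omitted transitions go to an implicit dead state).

Run two small machines in parallel and take their product. One (5 states) tracks whether the input so far still matches the prefix `abb`; the other (5 states) tracks how much of the suffix `abbb` has currently been matched. Each combined state is a pair, one component from each; accept when both components accept. After merging equivalent states the machine shrinks.
9 states suffice.
        a   b  
>  q0   q1  q2 
   q1   q2  q3 
   q2   q2  q2 
   q3   q2  q4 
   q4   q5  q6 
   q5   q5  q7 
 * q6   q5  q8 
   q7   q5  q4 
   q8   q5  q8 
(> = start, * = accepting)

start=q0 accept=q6 q0-a->q1 q0-b->q2 q1-a->q2 q1-b->q3 q2-a->q2 q2-b->q2 q3-a->q2 q3-b->q4 q4-a->q5 q4-b->q6 q5-a->q5 q5-b->q7 q6-a->q5 q6-b->q8 q7-a->q5 q7-b->q4 q8-a->q5 q8-b->q8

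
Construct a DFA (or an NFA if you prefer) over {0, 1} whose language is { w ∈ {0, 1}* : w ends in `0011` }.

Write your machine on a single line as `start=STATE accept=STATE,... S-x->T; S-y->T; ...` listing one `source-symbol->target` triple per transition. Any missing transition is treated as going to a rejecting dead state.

Remember how much of `0011` the current input suffix matches. State q0 means no match yet; q1 means the last symbol is `0`; q2 means the last 2 symbols are `00`; q3 means the last 3 symbols are `001`; q4 means the last 4 symbols are `0011`. Only q4 accepts. On a mismatch, fall back to the longest proper suffix that is still a prefix of `0011`.
        0   1  
>  q0   q1  q0 
   q1   q2  q0 
   q2   q2  q3 
   q3   q1  q4 
 * q4   q1  q0 
(> = start, * = accepting)

start=q0; accept=q4; q0-0->q1; q0-1->q0; q1-0->q2; q1-1->q0; q2-0->q2; q2-1->q3; q3-0->q1; q3-1->q4; q4-0->q1; q4-1->q0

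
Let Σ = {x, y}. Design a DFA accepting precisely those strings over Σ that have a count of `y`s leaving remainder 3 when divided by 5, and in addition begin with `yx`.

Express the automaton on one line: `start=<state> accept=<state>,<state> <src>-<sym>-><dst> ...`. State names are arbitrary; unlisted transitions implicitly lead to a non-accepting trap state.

start=S0 accept=S8 S0-x->S1 S0-y->S2 S1-x->S1 S1-y->S3 S2-x->S4 S2-y->S5 S3-x->S3 S3-y->S5 S4-x->S4 S4-y->S6 S5-x->S5 S5-y->S7 S6-x->S6 S6-y->S8 S7-x->S7 S7-y->S9 S8-x->S8 S8-y->S10 S9-x->S9 S9-y->S1 S10-x->S10 S10-y->S11 S11-x->S11 S11-y->S4

Run two small machines in parallel and take their product. One (5 states) tracks the count of `y`s modulo 5; the other (4 states) tracks whether the input so far still matches the prefix `yx`. Each combined state is a pair, one component from each; accept when both components accept.
A 12-state machine:
          x    y  
>  S0     S1   S2 
   S1     S1   S3 
   S2     S4   S5 
   S3     S3   S5 
   S4     S4   S6 
   S5     S5   S7 
   S6     S6   S8 
   S7     S7   S9 
 * S8     S8  S10 
   S9     S9   S1 
   S10   S10  S11 
   S11   S11   S4 
(> = start, * = accepting)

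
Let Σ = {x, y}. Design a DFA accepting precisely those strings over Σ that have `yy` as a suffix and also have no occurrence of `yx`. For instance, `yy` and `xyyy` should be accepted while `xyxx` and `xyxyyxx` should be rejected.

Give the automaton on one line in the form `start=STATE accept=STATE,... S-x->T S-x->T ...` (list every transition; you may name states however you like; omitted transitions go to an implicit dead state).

Build one automaton per condition and run them in lockstep. The first has 3 states tracking how much of the suffix `yy` has currently been matched; the second has 3 states tracking partial matches of the forbidden pattern `yx`. A product state is a pair (one from each), accepting exactly when both do. After merging equivalent states the machine shrinks.
4 states suffice.
        x   y  
>  S0   S0  S1 
   S1   S2  S3 
   S2   S2  S2 
 * S3   S2  S3 
(> = start, * = accepting)

start=S0 accept=S3 S0-x->S0 S0-y->S1 S1-x->S2 S1-y->S3 S2-x->S2 S2-y->S2 S3-x->S2 S3-y->S3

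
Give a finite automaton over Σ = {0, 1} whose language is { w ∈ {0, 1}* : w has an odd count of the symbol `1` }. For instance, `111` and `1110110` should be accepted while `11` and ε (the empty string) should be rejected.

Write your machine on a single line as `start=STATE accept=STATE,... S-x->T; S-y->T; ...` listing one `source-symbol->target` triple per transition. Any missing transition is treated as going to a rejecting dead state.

The only thing that matters is how many `1`s have appeared, reduced mod 2. Use one state per residue: A for 0, …, B for 1. Reading `1` moves to the next residue; anything else stays put. B is accepting.
       0  1 
>  A   A  B 
 * B   B  A 
(> = start, * = accepting)

start=A; accept=B; A-0->A; A-1->B; B-0->B; B-1->A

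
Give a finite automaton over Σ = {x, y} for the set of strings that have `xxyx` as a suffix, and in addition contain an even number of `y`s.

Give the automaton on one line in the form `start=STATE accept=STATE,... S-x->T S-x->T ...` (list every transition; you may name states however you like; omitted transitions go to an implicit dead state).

Build one automaton per condition and run them in lockstep. One (5 states) tracks how much of the suffix `xxyx` has currently been matched; the other (2 states) tracks the count of `y`s modulo 2. Each combined state is a pair, one component from each; accept when both components accept. Minimizing collapses redundant product states.
A 6-state machine:
       x  y 
>  A   A  B 
   B   C  A 
   C   D  A 
   D   D  E 
   E   F  B 
 * F   A  B 
(> = start, * = accepting)

start=A accept=F A-x->A A-y->B B-x->C B-y->A C-x->D C-y->A D-x->D D-y->E E-x->F E-y->B F-x->A F-y->B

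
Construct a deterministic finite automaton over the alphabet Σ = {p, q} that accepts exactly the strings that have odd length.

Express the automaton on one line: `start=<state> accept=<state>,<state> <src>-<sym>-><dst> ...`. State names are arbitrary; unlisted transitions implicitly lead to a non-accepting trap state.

start=A accept=B A-p->B A-q->B B-p->A B-q->A

Count input length modulo 2: every symbol advances one step around the cycle A → B → A. Accept at B.
With 2 states:
       p  q 
>  A   B  B 
 * B   A  A 
(> = start, * = accepting)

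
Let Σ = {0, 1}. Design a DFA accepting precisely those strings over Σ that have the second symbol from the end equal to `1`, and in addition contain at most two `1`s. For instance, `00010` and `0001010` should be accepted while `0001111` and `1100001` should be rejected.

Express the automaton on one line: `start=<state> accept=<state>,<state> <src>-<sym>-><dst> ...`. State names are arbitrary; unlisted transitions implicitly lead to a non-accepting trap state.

Handle the two conditions separately and then intersect. One (7 states) tracks the last 2 symbols read; the other (4 states) tracks the count of `1`s, saturating at 3. Each combined state is a pair, one component from each; accept when both components accept. Minimizing collapses redundant product states.
An 8-state machine:
        0   1  
>  q0   q0  q1 
   q1   q2  q3 
 * q2   q4  q5 
 * q3   q6  q7 
   q4   q4  q5 
   q5   q6  q7 
 * q6   q7  q7 
   q7   q7  q7 
(> = start, * = accepting)

start=q0 accept=q2,q3,q6 q0-0->q0 q0-1->q1 q1-0->q2 q1-1->q3 q2-0->q4 q2-1->q5 q3-0->q6 q3-1->q7 q4-0->q4 q4-1->q5 q5-0->q6 q5-1->q7 q6-0->q7 q6-1->q7 q7-0->q7 q7-1->q7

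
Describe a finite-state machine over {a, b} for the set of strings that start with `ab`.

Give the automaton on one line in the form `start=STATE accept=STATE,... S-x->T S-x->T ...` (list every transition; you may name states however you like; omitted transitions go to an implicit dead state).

Walk along `ab` while the input agrees: from q0 take `a` to q1, and so on. Any deviation drops to the rejecting sink q3. Once q2 is reached the prefix is confirmed and every continuation is accepted.
With 4 states:
        a   b  
>  q0   q1  q3 
   q1   q3  q2 
 * q2   q2  q2 
   q3   q3  q3 
(> = start, * = accepting)

start=q0 accept=q2 q0-a->q1 q0-b->q3 q1-a->q3 q1-b->q2 q2-a->q2 q2-b->q2 q3-a->q3 q3-b->q3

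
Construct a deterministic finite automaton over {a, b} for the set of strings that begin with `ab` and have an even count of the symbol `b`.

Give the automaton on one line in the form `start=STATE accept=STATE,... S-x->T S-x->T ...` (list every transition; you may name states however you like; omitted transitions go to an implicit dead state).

Handle the two conditions separately and then intersect. The first has 4 states tracking whether the input so far still matches the prefix `ab`; the second has 2 states tracking the count of `b`s modulo 2. A product state is a pair (one from each), accepting exactly when both do.
        a   b  
>  s0   s1  s2 
   s1   s3  s4 
   s2   s2  s3 
   s3   s3  s2 
   s4   s4  s5 
 * s5   s5  s4 
(> = start, * = accepting)

start=s0 accept=s5 s0-a->s1 s0-b->s2 s1-a->s3 s1-b->s4 s2-a->s2 s2-b->s3 s3-a->s3 s3-b->s2 s4-a->s4 s4-b->s5 s5-a->s5 s5-b->s4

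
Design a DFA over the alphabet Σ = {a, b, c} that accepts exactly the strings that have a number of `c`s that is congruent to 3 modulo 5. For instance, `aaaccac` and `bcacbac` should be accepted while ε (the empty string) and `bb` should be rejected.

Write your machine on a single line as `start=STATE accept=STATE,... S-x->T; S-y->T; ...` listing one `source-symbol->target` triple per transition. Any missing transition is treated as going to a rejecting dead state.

start=q0; accept=q3; q0-a->q0; q0-b->q0; q0-c->q1; q1-a->q1; q1-b->q1; q1-c->q2; q2-a->q2; q2-b->q2; q2-c->q3; q3-a->q3; q3-b->q3; q3-c->q4; q4-a->q4; q4-b->q4; q4-c->q0

The only thing that matters is how many `c`s have appeared, reduced mod 5. Use one state per residue: q0 for 0, …, q4 for 4. Reading `c` moves to the next residue; anything else stays put. q3 is accepting.
A 5-state machine:
        a   b   c  
>  q0   q0  q0  q1 
   q1   q1  q1  q2 
   q2   q2  q2  q3 
 * q3   q3  q3  q4 
   q4   q4  q4  q0 
(> = start, * = accepting)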